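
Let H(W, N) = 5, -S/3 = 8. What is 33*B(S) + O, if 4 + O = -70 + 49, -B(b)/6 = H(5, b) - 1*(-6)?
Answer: -2203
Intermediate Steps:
S = -24 (S = -3*8 = -24)
B(b) = -66 (B(b) = -6*(5 - 1*(-6)) = -6*(5 + 6) = -6*11 = -66)
O = -25 (O = -4 + (-70 + 49) = -4 - 21 = -25)
33*B(S) + O = 33*(-66) - 25 = -2178 - 25 = -2203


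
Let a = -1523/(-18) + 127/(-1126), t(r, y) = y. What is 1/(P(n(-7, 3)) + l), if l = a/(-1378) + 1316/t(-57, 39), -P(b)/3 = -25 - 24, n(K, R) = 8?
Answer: 6982326/1261582513 ≈ 0.0055346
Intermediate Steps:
a = 428153/5067 (a = -1523*(-1/18) + 127*(-1/1126) = 1523/18 - 127/1126 = 428153/5067 ≈ 84.498)
P(b) = 147 (P(b) = -3*(-25 - 24) = -3*(-49) = 147)
l = 235180591/6982326 (l = (428153/5067)/(-1378) + 1316/39 = (428153/5067)*(-1/1378) + 1316*(1/39) = -428153/6982326 + 1316/39 = 235180591/6982326 ≈ 33.682)
1/(P(n(-7, 3)) + l) = 1/(147 + 235180591/6982326) = 1/(1261582513/6982326) = 6982326/1261582513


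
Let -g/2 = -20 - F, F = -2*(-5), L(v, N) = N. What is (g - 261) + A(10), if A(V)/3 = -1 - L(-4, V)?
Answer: -234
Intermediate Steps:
F = 10
g = 60 (g = -2*(-20 - 1*10) = -2*(-20 - 10) = -2*(-30) = 60)
A(V) = -3 - 3*V (A(V) = 3*(-1 - V) = -3 - 3*V)
(g - 261) + A(10) = (60 - 261) + (-3 - 3*10) = -201 + (-3 - 30) = -201 - 33 = -234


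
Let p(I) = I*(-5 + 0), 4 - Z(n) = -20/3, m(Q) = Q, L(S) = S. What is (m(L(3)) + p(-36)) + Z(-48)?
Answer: 581/3 ≈ 193.67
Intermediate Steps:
Z(n) = 32/3 (Z(n) = 4 - (-20)/3 = 4 - 1*(-20/3) = 4 + 20/3 = 32/3)
p(I) = -5*I (p(I) = I*(-5) = -5*I)
(m(L(3)) + p(-36)) + Z(-48) = (3 - 5*(-36)) + 32/3 = (3 + 180) + 32/3 = 183 + 32/3 = 581/3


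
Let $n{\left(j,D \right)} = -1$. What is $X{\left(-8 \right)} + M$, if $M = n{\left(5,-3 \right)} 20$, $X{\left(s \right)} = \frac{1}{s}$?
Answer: $- \frac{161}{8} \approx -20.125$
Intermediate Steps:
$M = -20$ ($M = \left(-1\right) 20 = -20$)
$X{\left(-8 \right)} + M = \frac{1}{-8} - 20 = - \frac{1}{8} - 20 = - \frac{161}{8}$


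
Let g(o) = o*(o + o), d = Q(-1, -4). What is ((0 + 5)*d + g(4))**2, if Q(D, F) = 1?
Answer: 1369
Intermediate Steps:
d = 1
g(o) = 2*o**2 (g(o) = o*(2*o) = 2*o**2)
((0 + 5)*d + g(4))**2 = ((0 + 5)*1 + 2*4**2)**2 = (5*1 + 2*16)**2 = (5 + 32)**2 = 37**2 = 1369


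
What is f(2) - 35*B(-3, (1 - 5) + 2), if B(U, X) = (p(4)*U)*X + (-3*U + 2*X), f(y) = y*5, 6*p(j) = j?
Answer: -305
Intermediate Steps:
p(j) = j/6
f(y) = 5*y
B(U, X) = -3*U + 2*X + 2*U*X/3 (B(U, X) = (((⅙)*4)*U)*X + (-3*U + 2*X) = (2*U/3)*X + (-3*U + 2*X) = 2*U*X/3 + (-3*U + 2*X) = -3*U + 2*X + 2*U*X/3)
f(2) - 35*B(-3, (1 - 5) + 2) = 5*2 - 35*(-3*(-3) + 2*((1 - 5) + 2) + (⅔)*(-3)*((1 - 5) + 2)) = 10 - 35*(9 + 2*(-4 + 2) + (⅔)*(-3)*(-4 + 2)) = 10 - 35*(9 + 2*(-2) + (⅔)*(-3)*(-2)) = 10 - 35*(9 - 4 + 4) = 10 - 35*9 = 10 - 315 = -305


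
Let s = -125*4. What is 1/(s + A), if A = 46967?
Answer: 1/46467 ≈ 2.1521e-5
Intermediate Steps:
s = -500
1/(s + A) = 1/(-500 + 46967) = 1/46467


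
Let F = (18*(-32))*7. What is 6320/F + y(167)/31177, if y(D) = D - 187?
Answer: -12319955/7856604 ≈ -1.5681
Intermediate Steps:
y(D) = -187 + D
F = -4032 (F = -576*7 = -4032)
6320/F + y(167)/31177 = 6320/(-4032) + (-187 + 167)/31177 = 6320*(-1/4032) - 20*1/31177 = -395/252 - 20/31177 = -12319955/7856604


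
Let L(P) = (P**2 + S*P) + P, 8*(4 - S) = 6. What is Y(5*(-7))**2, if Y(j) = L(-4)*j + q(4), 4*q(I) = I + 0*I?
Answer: 1296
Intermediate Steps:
S = 13/4 (S = 4 - 1/8*6 = 4 - 3/4 = 13/4 ≈ 3.2500)
q(I) = I/4 (q(I) = (I + 0*I)/4 = (I + 0)/4 = I/4)
L(P) = P**2 + 17*P/4 (L(P) = (P**2 + 13*P/4) + P = P**2 + 17*P/4)
Y(j) = 1 - j (Y(j) = ((1/4)*(-4)*(17 + 4*(-4)))*j + (1/4)*4 = ((1/4)*(-4)*(17 - 16))*j + 1 = ((1/4)*(-4)*1)*j + 1 = -j + 1 = 1 - j)
Y(5*(-7))**2 = (1 - 5*(-7))**2 = (1 - 1*(-35))**2 = (1 + 35)**2 = 36**2 = 1296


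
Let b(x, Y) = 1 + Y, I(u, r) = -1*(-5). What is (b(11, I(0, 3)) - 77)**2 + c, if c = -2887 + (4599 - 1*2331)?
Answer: 4422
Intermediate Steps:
c = -619 (c = -2887 + (4599 - 2331) = -2887 + 2268 = -619)
I(u, r) = 5
(b(11, I(0, 3)) - 77)**2 + c = ((1 + 5) - 77)**2 - 619 = (6 - 77)**2 - 619 = (-71)**2 - 619 = 5041 - 619 = 4422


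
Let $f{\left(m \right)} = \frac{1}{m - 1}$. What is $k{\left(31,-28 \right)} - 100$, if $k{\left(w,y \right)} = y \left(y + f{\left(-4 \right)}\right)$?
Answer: $\frac{3448}{5} \approx 689.6$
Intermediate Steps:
$f{\left(m \right)} = \frac{1}{-1 + m}$
$k{\left(w,y \right)} = y \left(- \frac{1}{5} + y\right)$ ($k{\left(w,y \right)} = y \left(y + \frac{1}{-1 - 4}\right) = y \left(y + \frac{1}{-5}\right) = y \left(y - \frac{1}{5}\right) = y \left(- \frac{1}{5} + y\right)$)
$k{\left(31,-28 \right)} - 100 = - 28 \left(- \frac{1}{5} - 28\right) - 100 = \left(-28\right) \left(- \frac{141}{5}\right) - 100 = \frac{3948}{5} - 100 = \frac{3448}{5}$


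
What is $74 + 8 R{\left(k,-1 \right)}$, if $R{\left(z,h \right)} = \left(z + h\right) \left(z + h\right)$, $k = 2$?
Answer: $82$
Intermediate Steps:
$R{\left(z,h \right)} = \left(h + z\right)^{2}$ ($R{\left(z,h \right)} = \left(h + z\right) \left(h + z\right) = \left(h + z\right)^{2}$)
$74 + 8 R{\left(k,-1 \right)} = 74 + 8 \left(-1 + 2\right)^{2} = 74 + 8 \cdot 1^{2} = 74 + 8 \cdot 1 = 74 + 8 = 82$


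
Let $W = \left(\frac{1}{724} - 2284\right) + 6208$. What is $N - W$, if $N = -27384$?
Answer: $- \frac{22666993}{724} \approx -31308.0$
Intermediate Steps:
$W = \frac{2840977}{724}$ ($W = \left(\frac{1}{724} - 2284\right) + 6208 = - \frac{1653615}{724} + 6208 = \frac{2840977}{724} \approx 3924.0$)
$N - W = -27384 - \frac{2840977}{724} = - \frac{22666993}{724}$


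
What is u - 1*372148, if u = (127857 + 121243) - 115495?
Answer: -238543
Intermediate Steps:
u = 133605 (u = 249100 - 115495 = 133605)
u - 1*372148 = 133605 - 1*372148 = 133605 - 372148 = -238543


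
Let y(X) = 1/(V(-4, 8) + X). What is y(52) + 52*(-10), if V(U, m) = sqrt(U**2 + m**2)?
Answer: -341107/656 - sqrt(5)/656 ≈ -519.98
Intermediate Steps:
y(X) = 1/(X + 4*sqrt(5)) (y(X) = 1/(sqrt((-4)**2 + 8**2) + X) = 1/(sqrt(16 + 64) + X) = 1/(sqrt(80) + X) = 1/(4*sqrt(5) + X) = 1/(X + 4*sqrt(5)))
y(52) + 52*(-10) = 1/(52 + 4*sqrt(5)) + 52*(-10) = 1/(52 + 4*sqrt(5)) - 520 = -520 + 1/(52 + 4*sqrt(5))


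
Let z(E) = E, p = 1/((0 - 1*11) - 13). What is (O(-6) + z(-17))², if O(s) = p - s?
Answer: 70225/576 ≈ 121.92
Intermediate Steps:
p = -1/24 (p = 1/((0 - 11) - 13) = 1/(-11 - 13) = 1/(-24) = -1/24 ≈ -0.041667)
O(s) = -1/24 - s
(O(-6) + z(-17))² = ((-1/24 - 1*(-6)) - 17)² = ((-1/24 + 6) - 17)² = (143/24 - 17)² = (-265/24)² = 70225/576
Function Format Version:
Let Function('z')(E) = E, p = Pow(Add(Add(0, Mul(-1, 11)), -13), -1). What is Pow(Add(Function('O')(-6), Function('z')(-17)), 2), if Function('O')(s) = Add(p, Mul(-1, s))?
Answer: Rational(70225, 576) ≈ 121.92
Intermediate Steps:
p = Rational(-1, 24) (p = Pow(Add(Add(0, -11), -13), -1) = Pow(Add(-11, -13), -1) = Pow(-24, -1) = Rational(-1, 24) ≈ -0.041667)
Function('O')(s) = Add(Rational(-1, 24), Mul(-1, s))
Pow(Add(Function('O')(-6), Function('z')(-17)), 2) = Pow(Add(Add(Rational(-1, 24), Mul(-1, -6)), -17), 2) = Pow(Add(Add(Rational(-1, 24), 6), -17), 2) = Pow(Add(Rational(143, 24), -17), 2) = Pow(Rational(-265, 24), 2) = Rational(70225, 576)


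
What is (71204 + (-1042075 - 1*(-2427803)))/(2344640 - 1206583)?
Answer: 1456932/1138057 ≈ 1.2802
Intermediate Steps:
(71204 + (-1042075 - 1*(-2427803)))/(2344640 - 1206583) = (71204 + (-1042075 + 2427803))/1138057 = (71204 + 1385728)*(1/1138057) = 1456932*(1/1138057) = 1456932/1138057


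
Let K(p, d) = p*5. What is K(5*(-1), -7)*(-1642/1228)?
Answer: 20525/614 ≈ 33.428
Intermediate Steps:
K(p, d) = 5*p
K(5*(-1), -7)*(-1642/1228) = (5*(5*(-1)))*(-1642/1228) = (5*(-5))*(-1642*1/1228) = -25*(-821/614) = 20525/614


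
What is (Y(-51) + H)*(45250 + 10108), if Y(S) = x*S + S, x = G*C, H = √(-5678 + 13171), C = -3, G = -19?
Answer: -163748964 + 55358*√7493 ≈ -1.5896e+8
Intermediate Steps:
H = √7493 ≈ 86.562
x = 57 (x = -19*(-3) = 57)
Y(S) = 58*S (Y(S) = 57*S + S = 58*S)
(Y(-51) + H)*(45250 + 10108) = (58*(-51) + √7493)*(45250 + 10108) = (-2958 + √7493)*55358 = -163748964 + 55358*√7493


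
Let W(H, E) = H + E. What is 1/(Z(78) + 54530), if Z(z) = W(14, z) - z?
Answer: 1/54544 ≈ 1.8334e-5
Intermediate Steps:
W(H, E) = E + H
Z(z) = 14 (Z(z) = (z + 14) - z = (14 + z) - z = 14)
1/(Z(78) + 54530) = 1/(14 + 54530) = 1/54544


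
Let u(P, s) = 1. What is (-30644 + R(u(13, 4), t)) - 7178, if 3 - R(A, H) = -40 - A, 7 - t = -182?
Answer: -37778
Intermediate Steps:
t = 189 (t = 7 - 1*(-182) = 7 + 182 = 189)
R(A, H) = 43 + A (R(A, H) = 3 - (-40 - A) = 3 + (40 + A) = 43 + A)
(-30644 + R(u(13, 4), t)) - 7178 = (-30644 + (43 + 1)) - 7178 = (-30644 + 44) - 7178 = -30600 - 7178 = -37778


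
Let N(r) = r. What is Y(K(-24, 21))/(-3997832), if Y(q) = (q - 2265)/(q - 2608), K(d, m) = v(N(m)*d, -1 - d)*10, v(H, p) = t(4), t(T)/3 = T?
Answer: -2145/9946606016 ≈ -2.1565e-7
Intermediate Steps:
t(T) = 3*T
v(H, p) = 12 (v(H, p) = 3*4 = 12)
K(d, m) = 120 (K(d, m) = 12*10 = 120)
Y(q) = (-2265 + q)/(-2608 + q)
Y(K(-24, 21))/(-3997832) = ((-2265 + 120)/(-2608 + 120))/(-3997832) = (-2145/(-2488))*(-1/3997832) = -1/2488*(-2145)*(-1/3997832) = (2145/2488)*(-1/3997832) = -2145/9946606016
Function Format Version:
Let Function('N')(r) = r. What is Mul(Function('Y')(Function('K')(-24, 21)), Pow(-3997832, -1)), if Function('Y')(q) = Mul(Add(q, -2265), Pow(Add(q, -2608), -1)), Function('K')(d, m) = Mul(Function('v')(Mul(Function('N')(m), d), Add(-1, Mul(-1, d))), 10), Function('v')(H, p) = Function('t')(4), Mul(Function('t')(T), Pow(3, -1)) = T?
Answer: Rational(-2145, 9946606016) ≈ -2.1565e-7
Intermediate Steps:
Function('t')(T) = Mul(3, T)
Function('v')(H, p) = 12 (Function('v')(H, p) = Mul(3, 4) = 12)
Function('K')(d, m) = 120 (Function('K')(d, m) = Mul(12, 10) = 120)
Function('Y')(q) = Mul(Pow(Add(-2608, q), -1), Add(-2265, q)) (Function('Y')(q) = Mul(Add(-2265, q), Pow(Add(-2608, q), -1)) = Mul(Pow(Add(-2608, q), -1), Add(-2265, q)))
Mul(Function('Y')(Function('K')(-24, 21)), Pow(-3997832, -1)) = Mul(Mul(Pow(Add(-2608, 120), -1), Add(-2265, 120)), Pow(-3997832, -1)) = Mul(Mul(Pow(-2488, -1), -2145), Rational(-1, 3997832)) = Mul(Mul(Rational(-1, 2488), -2145), Rational(-1, 3997832)) = Mul(Rational(2145, 2488), Rational(-1, 3997832)) = Rational(-2145, 9946606016)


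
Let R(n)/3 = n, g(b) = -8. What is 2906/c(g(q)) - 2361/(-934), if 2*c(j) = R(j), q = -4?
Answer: -335734/1401 ≈ -239.64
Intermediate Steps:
R(n) = 3*n
c(j) = 3*j/2 (c(j) = (3*j)/2 = 3*j/2)
2906/c(g(q)) - 2361/(-934) = 2906/(((3/2)*(-8))) - 2361/(-934) = 2906/(-12) - 2361*(-1/934) = 2906*(-1/12) + 2361/934 = -1453/6 + 2361/934 = -335734/1401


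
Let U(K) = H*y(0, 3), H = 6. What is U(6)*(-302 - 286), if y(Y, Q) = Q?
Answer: -10584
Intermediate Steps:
U(K) = 18 (U(K) = 6*3 = 18)
U(6)*(-302 - 286) = 18*(-302 - 286) = 18*(-588) = -10584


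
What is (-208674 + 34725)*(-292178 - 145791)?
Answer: 76184269581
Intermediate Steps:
(-208674 + 34725)*(-292178 - 145791) = -173949*(-437969) = 76184269581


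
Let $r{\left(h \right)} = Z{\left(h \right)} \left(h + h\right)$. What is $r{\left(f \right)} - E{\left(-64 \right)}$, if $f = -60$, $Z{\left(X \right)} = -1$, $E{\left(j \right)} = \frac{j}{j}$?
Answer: $119$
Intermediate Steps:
$E{\left(j \right)} = 1$
$r{\left(h \right)} = - 2 h$ ($r{\left(h \right)} = - (h + h) = - 2 h$)
$r{\left(f \right)} - E{\left(-64 \right)} = \left(-2\right) \left(-60\right) - 1 = 120 - 1 = 119$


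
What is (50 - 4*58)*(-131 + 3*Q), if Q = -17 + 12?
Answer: 26572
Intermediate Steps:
Q = -5
(50 - 4*58)*(-131 + 3*Q) = (50 - 4*58)*(-131 + 3*(-5)) = (50 - 232)*(-131 - 15) = -182*(-146) = 26572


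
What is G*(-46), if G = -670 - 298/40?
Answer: 311627/10 ≈ 31163.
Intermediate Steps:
G = -13549/20 (G = -670 - 298*1/40 = -670 - 149/20 = -13549/20 ≈ -677.45)
G*(-46) = -13549/20*(-46) = 311627/10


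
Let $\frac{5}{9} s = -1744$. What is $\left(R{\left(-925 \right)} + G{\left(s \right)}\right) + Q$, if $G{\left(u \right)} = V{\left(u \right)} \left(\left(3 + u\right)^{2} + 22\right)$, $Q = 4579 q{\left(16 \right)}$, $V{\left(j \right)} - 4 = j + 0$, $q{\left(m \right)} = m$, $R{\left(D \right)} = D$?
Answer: $- \frac{3854630176861}{125} \approx -3.0837 \cdot 10^{10}$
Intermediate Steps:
$s = - \frac{15696}{5}$ ($s = \frac{9}{5} \left(-1744\right) = - \frac{15696}{5} \approx -3139.2$)
$V{\left(j \right)} = 4 + j$ ($V{\left(j \right)} = 4 + \left(j + 0\right) = 4 + j$)
$Q = 73264$ ($Q = 4579 \cdot 16 = 73264$)
$G{\left(u \right)} = \left(4 + u\right) \left(22 + \left(3 + u\right)^{2}\right)$ ($G{\left(u \right)} = \left(4 + u\right) \left(\left(3 + u\right)^{2} + 22\right) = \left(4 + u\right) \left(22 + \left(3 + u\right)^{2}\right)$)
$\left(R{\left(-925 \right)} + G{\left(s \right)}\right) + Q = \left(-925 + \left(4 - \frac{15696}{5}\right) \left(22 + \left(3 - \frac{15696}{5}\right)^{2}\right)\right) + 73264 = \left(-925 - \frac{15676 \left(22 + \left(- \frac{15681}{5}\right)^{2}\right)}{5}\right) + 73264 = \left(-925 - \frac{15676 \left(22 + \frac{245893761}{25}\right)}{5}\right) + 73264 = \left(-925 - \frac{3854639219236}{125}\right) + 73264 = - \frac{3854639334861}{125} + 73264 = - \frac{3854630176861}{125}$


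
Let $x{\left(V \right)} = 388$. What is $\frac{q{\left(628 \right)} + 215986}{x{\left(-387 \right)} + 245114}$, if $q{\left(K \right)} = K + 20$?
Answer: $\frac{108317}{122751} \approx 0.88241$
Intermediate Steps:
$q{\left(K \right)} = 20 + K$
$\frac{q{\left(628 \right)} + 215986}{x{\left(-387 \right)} + 245114} = \frac{\left(20 + 628\right) + 215986}{388 + 245114} = \frac{648 + 215986}{245502} = 216634 \cdot \frac{1}{245502} = \frac{108317}{122751}$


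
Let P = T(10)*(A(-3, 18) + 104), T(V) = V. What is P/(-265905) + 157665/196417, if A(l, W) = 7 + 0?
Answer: 2780392597/3481884159 ≈ 0.79853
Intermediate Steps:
A(l, W) = 7
P = 1110 (P = 10*(7 + 104) = 10*111 = 1110)
P/(-265905) + 157665/196417 = 1110/(-265905) + 157665/196417 = 1110*(-1/265905) + 157665*(1/196417) = -74/17727 + 157665/196417 = 2780392597/3481884159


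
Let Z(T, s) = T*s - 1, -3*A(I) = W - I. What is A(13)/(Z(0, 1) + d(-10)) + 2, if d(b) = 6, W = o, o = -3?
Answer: 46/15 ≈ 3.0667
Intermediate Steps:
W = -3
A(I) = 1 + I/3 (A(I) = -(-3 - I)/3 = 1 + I/3)
Z(T, s) = -1 + T*s
A(13)/(Z(0, 1) + d(-10)) + 2 = (1 + (⅓)*13)/((-1 + 0*1) + 6) + 2 = (1 + 13/3)/((-1 + 0) + 6) + 2 = 16/(3*(-1 + 6)) + 2 = (16/3)/5 + 2 = (16/3)*(⅕) + 2 = 16/15 + 2 = 46/15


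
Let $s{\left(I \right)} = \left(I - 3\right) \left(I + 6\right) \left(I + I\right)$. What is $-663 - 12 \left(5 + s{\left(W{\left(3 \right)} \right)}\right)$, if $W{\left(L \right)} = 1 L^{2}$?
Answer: $-20163$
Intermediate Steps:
$W{\left(L \right)} = L^{2}$
$s{\left(I \right)} = 2 I \left(-3 + I\right) \left(6 + I\right)$ ($s{\left(I \right)} = \left(-3 + I\right) \left(6 + I\right) 2 I = 2 I \left(-3 + I\right) \left(6 + I\right)$)
$-663 - 12 \left(5 + s{\left(W{\left(3 \right)} \right)}\right) = -663 - 12 \left(5 + 2 \cdot 3^{2} \left(-18 + \left(3^{2}\right)^{2} + 3 \cdot 3^{2}\right)\right) = -663 - 12 \left(5 + 2 \cdot 9 \left(-18 + 9^{2} + 3 \cdot 9\right)\right) = -663 - 12 \left(5 + 2 \cdot 9 \left(-18 + 81 + 27\right)\right) = -663 - 12 \left(5 + 2 \cdot 9 \cdot 90\right) = -663 - 12 \left(5 + 1620\right) = -663 - 19500 = -20163$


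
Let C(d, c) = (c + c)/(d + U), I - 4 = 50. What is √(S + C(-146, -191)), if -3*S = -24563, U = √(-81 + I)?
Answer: √(24563/3 + 382/(146 - 3*I*√3)) ≈ 90.5 + 0.0005*I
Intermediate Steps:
I = 54 (I = 4 + 50 = 54)
U = 3*I*√3 (U = √(-81 + 54) = √(-27) = 3*I*√3 ≈ 5.1962*I)
C(d, c) = 2*c/(d + 3*I*√3) (C(d, c) = (c + c)/(d + 3*I*√3) = (2*c)/(d + 3*I*√3) = 2*c/(d + 3*I*√3))
S = 24563/3 (S = -⅓*(-24563) = 24563/3 ≈ 8187.7)
√(S + C(-146, -191)) = √(24563/3 + 2*(-191)/(-146 + 3*I*√3)) = √(24563/3 - 382/(-146 + 3*I*√3))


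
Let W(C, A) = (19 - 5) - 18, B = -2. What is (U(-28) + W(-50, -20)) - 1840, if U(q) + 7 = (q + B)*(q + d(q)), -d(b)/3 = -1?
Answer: -1101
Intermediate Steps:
d(b) = 3 (d(b) = -3*(-1) = 3)
U(q) = -7 + (-2 + q)*(3 + q) (U(q) = -7 + (q - 2)*(q + 3) = -7 + (-2 + q)*(3 + q))
W(C, A) = -4 (W(C, A) = 14 - 18 = -4)
(U(-28) + W(-50, -20)) - 1840 = ((-13 - 28 + (-28)²) - 4) - 1840 = ((-13 - 28 + 784) - 4) - 1840 = (743 - 4) - 1840 = 739 - 1840 = -1101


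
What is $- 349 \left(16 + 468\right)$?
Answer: $-168916$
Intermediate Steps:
$- 349 \left(16 + 468\right) = \left(-349\right) 484 = -168916$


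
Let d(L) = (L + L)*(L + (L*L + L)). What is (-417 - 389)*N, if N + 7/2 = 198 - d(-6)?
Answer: -388895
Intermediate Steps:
d(L) = 2*L*(L**2 + 2*L) (d(L) = (2*L)*(L + (L**2 + L)) = (2*L)*(L + (L + L**2)) = (2*L)*(L**2 + 2*L) = 2*L*(L**2 + 2*L))
N = 965/2 (N = -7/2 + (198 - 2*(-6)**2*(2 - 6)) = -7/2 + (198 - 2*36*(-4)) = -7/2 + (198 - 1*(-288)) = -7/2 + (198 + 288) = -7/2 + 486 = 965/2 ≈ 482.50)
(-417 - 389)*N = (-417 - 389)*(965/2) = -806*965/2 = -388895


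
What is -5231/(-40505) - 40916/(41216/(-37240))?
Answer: 275527516429/7452920 ≈ 36969.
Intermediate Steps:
-5231/(-40505) - 40916/(41216/(-37240)) = -5231*(-1/40505) - 40916/(41216*(-1/37240)) = 5231/40505 - 40916/(-736/665) = 5231/40505 - 40916*(-665/736) = 5231/40505 + 6802285/184 = 275527516429/7452920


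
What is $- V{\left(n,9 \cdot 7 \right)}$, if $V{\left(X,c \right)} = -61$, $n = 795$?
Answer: $61$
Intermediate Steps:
$- V{\left(n,9 \cdot 7 \right)} = \left(-1\right) \left(-61\right) = 61$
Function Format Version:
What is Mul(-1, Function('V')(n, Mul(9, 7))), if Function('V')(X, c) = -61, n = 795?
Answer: 61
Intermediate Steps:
Mul(-1, Function('V')(n, Mul(9, 7))) = Mul(-1, -61) = 61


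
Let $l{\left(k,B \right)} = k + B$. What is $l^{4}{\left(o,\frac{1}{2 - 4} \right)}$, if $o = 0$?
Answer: $\frac{1}{16} \approx 0.0625$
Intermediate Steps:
$l{\left(k,B \right)} = B + k$
$l^{4}{\left(o,\frac{1}{2 - 4} \right)} = \left(\frac{1}{2 - 4} + 0\right)^{4} = \left(\frac{1}{-2} + 0\right)^{4} = \left(- \frac{1}{2} + 0\right)^{4} = \left(- \frac{1}{2}\right)^{4} = \frac{1}{16}$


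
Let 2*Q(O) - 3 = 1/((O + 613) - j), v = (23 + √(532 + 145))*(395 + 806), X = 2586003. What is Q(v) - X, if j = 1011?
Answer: -1216997400485781/470609704 + 1201*√677/470609704 ≈ -2.5860e+6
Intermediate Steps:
v = 27623 + 1201*√677 (v = (23 + √677)*1201 = 27623 + 1201*√677 ≈ 58872.)
Q(O) = 3/2 + 1/(2*(-398 + O)) (Q(O) = 3/2 + 1/(2*((O + 613) - 1*1011)) = 3/2 + 1/(2*((613 + O) - 1011)) = 3/2 + 1/(2*(-398 + O)))
Q(v) - X = (-1193 + 3*(27623 + 1201*√677))/(2*(-398 + (27623 + 1201*√677))) - 1*2586003 = (-1193 + (82869 + 3603*√677))/(2*(27225 + 1201*√677)) - 2586003 = (81676 + 3603*√677)/(2*(27225 + 1201*√677)) - 2586003 = -2586003 + (81676 + 3603*√677)/(2*(27225 + 1201*√677))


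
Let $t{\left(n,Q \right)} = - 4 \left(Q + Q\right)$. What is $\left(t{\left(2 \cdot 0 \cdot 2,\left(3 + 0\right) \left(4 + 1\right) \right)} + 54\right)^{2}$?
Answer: $4356$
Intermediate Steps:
$t{\left(n,Q \right)} = - 8 Q$ ($t{\left(n,Q \right)} = - 4 \cdot 2 Q = - 8 Q$)
$\left(t{\left(2 \cdot 0 \cdot 2,\left(3 + 0\right) \left(4 + 1\right) \right)} + 54\right)^{2} = \left(- 8 \left(3 + 0\right) \left(4 + 1\right) + 54\right)^{2} = \left(- 8 \cdot 3 \cdot 5 + 54\right)^{2} = \left(\left(-8\right) 15 + 54\right)^{2} = \left(-120 + 54\right)^{2} = \left(-66\right)^{2} = 4356$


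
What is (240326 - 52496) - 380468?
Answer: -192638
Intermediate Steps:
(240326 - 52496) - 380468 = 187830 - 380468 = -192638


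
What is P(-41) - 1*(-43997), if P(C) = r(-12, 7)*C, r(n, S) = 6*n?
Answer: 46949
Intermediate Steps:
P(C) = -72*C (P(C) = (6*(-12))*C = -72*C)
P(-41) - 1*(-43997) = -72*(-41) - 1*(-43997) = 2952 + 43997 = 46949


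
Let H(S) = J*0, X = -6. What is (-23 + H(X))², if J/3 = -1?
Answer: 529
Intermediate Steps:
J = -3 (J = 3*(-1) = -3)
H(S) = 0 (H(S) = -3*0 = 0)
(-23 + H(X))² = (-23 + 0)² = (-23)² = 529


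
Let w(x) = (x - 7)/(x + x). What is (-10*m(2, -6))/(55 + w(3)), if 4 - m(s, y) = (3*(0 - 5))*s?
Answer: -1020/163 ≈ -6.2577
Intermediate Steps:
w(x) = (-7 + x)/(2*x) (w(x) = (-7 + x)/((2*x)) = (-7 + x)*(1/(2*x)) = (-7 + x)/(2*x))
m(s, y) = 4 + 15*s (m(s, y) = 4 - 3*(0 - 5)*s = 4 - 3*(-5)*s = 4 - (-15)*s = 4 + 15*s)
(-10*m(2, -6))/(55 + w(3)) = (-10*(4 + 15*2))/(55 + (1/2)*(-7 + 3)/3) = (-10*(4 + 30))/(55 + (1/2)*(1/3)*(-4)) = (-10*34)/(55 - 2/3) = -340/163/3 = -340*3/163 = -1020/163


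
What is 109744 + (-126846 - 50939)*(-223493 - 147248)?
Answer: 65912298429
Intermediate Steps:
109744 + (-126846 - 50939)*(-223493 - 147248) = 109744 - 177785*(-370741) = 109744 + 65912188685 = 65912298429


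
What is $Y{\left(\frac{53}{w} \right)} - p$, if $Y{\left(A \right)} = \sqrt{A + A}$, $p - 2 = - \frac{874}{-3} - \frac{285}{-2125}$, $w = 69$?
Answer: $- \frac{374171}{1275} + \frac{\sqrt{7314}}{69} \approx -292.23$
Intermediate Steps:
$p = \frac{374171}{1275}$ ($p = 2 - \left(- \frac{874}{3} - \frac{57}{425}\right) = 2 - - \frac{371621}{1275} = 2 + \left(\frac{874}{3} + \frac{57}{425}\right) = 2 + \frac{371621}{1275} = \frac{374171}{1275} \approx 293.47$)
$Y{\left(A \right)} = \sqrt{2} \sqrt{A}$ ($Y{\left(A \right)} = \sqrt{2 A} = \sqrt{2} \sqrt{A}$)
$Y{\left(\frac{53}{w} \right)} - p = \sqrt{2} \sqrt{\frac{53}{69}} - \frac{374171}{1275} = \sqrt{2} \frac{\sqrt{3657}}{69} - \frac{374171}{1275} = \frac{\sqrt{7314}}{69} - \frac{374171}{1275} = - \frac{374171}{1275} + \frac{\sqrt{7314}}{69}$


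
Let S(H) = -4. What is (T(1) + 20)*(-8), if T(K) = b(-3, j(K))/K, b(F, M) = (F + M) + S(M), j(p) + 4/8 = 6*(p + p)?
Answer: -196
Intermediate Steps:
j(p) = -½ + 12*p (j(p) = -½ + 6*(p + p) = -½ + 6*(2*p) = -½ + 12*p)
b(F, M) = -4 + F + M (b(F, M) = (F + M) - 4 = -4 + F + M)
T(K) = (-15/2 + 12*K)/K (T(K) = (-4 - 3 + (-½ + 12*K))/K = (-15/2 + 12*K)/K)
(T(1) + 20)*(-8) = ((12 - 15/2/1) + 20)*(-8) = ((12 - 15/2*1) + 20)*(-8) = ((12 - 15/2) + 20)*(-8) = (9/2 + 20)*(-8) = (49/2)*(-8) = -196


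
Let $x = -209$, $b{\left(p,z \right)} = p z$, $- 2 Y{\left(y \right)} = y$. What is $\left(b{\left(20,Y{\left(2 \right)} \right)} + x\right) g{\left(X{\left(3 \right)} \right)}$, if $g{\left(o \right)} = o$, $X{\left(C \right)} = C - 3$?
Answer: $0$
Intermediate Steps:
$Y{\left(y \right)} = - \frac{y}{2}$
$X{\left(C \right)} = -3 + C$
$\left(b{\left(20,Y{\left(2 \right)} \right)} + x\right) g{\left(X{\left(3 \right)} \right)} = \left(20 \left(\left(- \frac{1}{2}\right) 2\right) - 209\right) \left(-3 + 3\right) = \left(20 \left(-1\right) - 209\right) 0 = \left(-20 - 209\right) 0 = \left(-229\right) 0 = 0$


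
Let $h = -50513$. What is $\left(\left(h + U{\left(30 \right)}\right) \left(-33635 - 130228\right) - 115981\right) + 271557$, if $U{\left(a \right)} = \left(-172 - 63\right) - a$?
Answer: $8320790990$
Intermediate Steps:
$U{\left(a \right)} = -235 - a$
$\left(\left(h + U{\left(30 \right)}\right) \left(-33635 - 130228\right) - 115981\right) + 271557 = \left(\left(-50513 - 265\right) \left(-33635 - 130228\right) - 115981\right) + 271557 = \left(\left(-50513 - 265\right) \left(-163863\right) - 115981\right) + 271557 = \left(\left(-50778\right) \left(-163863\right) - 115981\right) + 271557 = \left(8320635414 - 115981\right) + 271557 = 8320519433 + 271557 = 8320790990$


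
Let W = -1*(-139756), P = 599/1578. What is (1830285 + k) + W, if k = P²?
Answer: 4905567932245/2490084 ≈ 1.9700e+6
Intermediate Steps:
P = 599/1578 (P = 599*(1/1578) = 599/1578 ≈ 0.37959)
W = 139756
k = 358801/2490084 (k = (599/1578)² = 358801/2490084 ≈ 0.14409)
(1830285 + k) + W = (1830285 + 358801/2490084) + 139756 = 4557563752741/2490084 + 139756 = 4905567932245/2490084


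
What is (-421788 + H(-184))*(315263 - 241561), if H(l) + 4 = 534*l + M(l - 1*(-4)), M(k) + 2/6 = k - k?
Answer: -114985806790/3 ≈ -3.8329e+10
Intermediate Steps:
M(k) = -1/3 (M(k) = -1/3 + (k - k) = -1/3 + 0 = -1/3)
H(l) = -13/3 + 534*l (H(l) = -4 + (534*l - 1/3) = -4 + (-1/3 + 534*l) = -13/3 + 534*l)
(-421788 + H(-184))*(315263 - 241561) = (-421788 + (-13/3 + 534*(-184)))*(315263 - 241561) = (-421788 + (-13/3 - 98256))*73702 = (-421788 - 294781/3)*73702 = -1560145/3*73702 = -114985806790/3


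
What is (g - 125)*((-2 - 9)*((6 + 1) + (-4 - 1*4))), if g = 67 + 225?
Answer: 1837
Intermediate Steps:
g = 292
(g - 125)*((-2 - 9)*((6 + 1) + (-4 - 1*4))) = (292 - 125)*((-2 - 9)*((6 + 1) + (-4 - 1*4))) = 167*(-11*(7 + (-4 - 4))) = 167*(-11*(7 - 8)) = 167*(-11*(-1)) = 167*11 = 1837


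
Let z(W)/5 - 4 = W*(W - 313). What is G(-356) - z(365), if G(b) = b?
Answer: -95276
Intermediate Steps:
z(W) = 20 + 5*W*(-313 + W) (z(W) = 20 + 5*(W*(W - 313)) = 20 + 5*(W*(-313 + W)) = 20 + 5*W*(-313 + W))
G(-356) - z(365) = -356 - (20 - 1565*365 + 5*365²) = -356 - (20 - 571225 + 5*133225) = -356 - (20 - 571225 + 666125) = -356 - 1*94920 = -356 - 94920 = -95276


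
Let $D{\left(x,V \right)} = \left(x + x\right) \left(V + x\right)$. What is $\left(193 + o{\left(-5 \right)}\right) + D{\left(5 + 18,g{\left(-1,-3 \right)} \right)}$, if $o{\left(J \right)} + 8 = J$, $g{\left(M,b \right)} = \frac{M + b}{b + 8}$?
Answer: $\frac{6006}{5} \approx 1201.2$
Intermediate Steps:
$g{\left(M,b \right)} = \frac{M + b}{8 + b}$
$o{\left(J \right)} = -8 + J$
$D{\left(x,V \right)} = 2 x \left(V + x\right)$
$\left(193 + o{\left(-5 \right)}\right) + D{\left(5 + 18,g{\left(-1,-3 \right)} \right)} = \left(193 - 13\right) + 2 \left(5 + 18\right) \left(\frac{-1 - 3}{8 - 3} + \left(5 + 18\right)\right) = \left(193 - 13\right) + 2 \cdot 23 \left(\frac{1}{5} \left(-4\right) + 23\right) = 180 + 2 \cdot 23 \left(\frac{1}{5} \left(-4\right) + 23\right) = 180 + 2 \cdot 23 \left(- \frac{4}{5} + 23\right) = 180 + 2 \cdot 23 \cdot \frac{111}{5} = 180 + \frac{5106}{5} = \frac{6006}{5}$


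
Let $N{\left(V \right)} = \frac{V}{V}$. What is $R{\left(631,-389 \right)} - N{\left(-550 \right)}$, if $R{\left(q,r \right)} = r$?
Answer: $-390$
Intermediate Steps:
$N{\left(V \right)} = 1$
$R{\left(631,-389 \right)} - N{\left(-550 \right)} = -389 - 1 = -390$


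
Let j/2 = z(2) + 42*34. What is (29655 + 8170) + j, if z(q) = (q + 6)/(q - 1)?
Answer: 40697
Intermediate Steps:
z(q) = (6 + q)/(-1 + q)
j = 2872 (j = 2*((6 + 2)/(-1 + 2) + 42*34) = 2*(8/1 + 1428) = 2*(1*8 + 1428) = 2*(8 + 1428) = 2*1436 = 2872)
(29655 + 8170) + j = (29655 + 8170) + 2872 = 37825 + 2872 = 40697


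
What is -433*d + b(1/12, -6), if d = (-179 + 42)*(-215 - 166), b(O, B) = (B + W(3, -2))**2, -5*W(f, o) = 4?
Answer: -565031369/25 ≈ -2.2601e+7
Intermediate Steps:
W(f, o) = -4/5 (W(f, o) = -1/5*4 = -4/5)
b(O, B) = (-4/5 + B)**2 (b(O, B) = (B - 4/5)**2 = (-4/5 + B)**2)
d = 52197 (d = -137*(-381) = 52197)
-433*d + b(1/12, -6) = -433*52197 + (-4 + 5*(-6))**2/25 = -22601301 + (-4 - 30)**2/25 = -22601301 + (1/25)*(-34)**2 = -22601301 + (1/25)*1156 = -22601301 + 1156/25 = -565031369/25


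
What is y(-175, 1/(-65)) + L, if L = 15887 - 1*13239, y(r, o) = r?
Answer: 2473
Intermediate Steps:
L = 2648 (L = 15887 - 13239 = 2648)
y(-175, 1/(-65)) + L = -175 + 2648 = 2473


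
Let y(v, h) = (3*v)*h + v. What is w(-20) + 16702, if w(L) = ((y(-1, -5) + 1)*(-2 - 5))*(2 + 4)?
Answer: 16072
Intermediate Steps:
y(v, h) = v + 3*h*v (y(v, h) = 3*h*v + v = v + 3*h*v)
w(L) = -630 (w(L) = ((-(1 + 3*(-5)) + 1)*(-2 - 5))*(2 + 4) = ((-(1 - 15) + 1)*(-7))*6 = ((-1*(-14) + 1)*(-7))*6 = ((14 + 1)*(-7))*6 = (15*(-7))*6 = -105*6 = -630)
w(-20) + 16702 = -630 + 16702 = 16072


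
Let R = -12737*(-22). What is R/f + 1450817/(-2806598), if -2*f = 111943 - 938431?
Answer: 1015796911/6303314043 ≈ 0.16115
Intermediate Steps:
f = 413244 (f = -(111943 - 938431)/2 = -1/2*(-826488) = 413244)
R = 280214
R/f + 1450817/(-2806598) = 280214/413244 + 1450817/(-2806598) = 280214*(1/413244) + 1450817*(-1/2806598) = 140107/206622 - 63079/122026 = 1015796911/6303314043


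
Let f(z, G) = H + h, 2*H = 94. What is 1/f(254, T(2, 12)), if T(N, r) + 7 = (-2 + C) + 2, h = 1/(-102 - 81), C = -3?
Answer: 183/8600 ≈ 0.021279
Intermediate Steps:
H = 47 (H = (½)*94 = 47)
h = -1/183 (h = 1/(-183) = -1/183 ≈ -0.0054645)
T(N, r) = -10 (T(N, r) = -7 + ((-2 - 3) + 2) = -7 + (-5 + 2) = -7 - 3 = -10)
f(z, G) = 8600/183 (f(z, G) = 47 - 1/183 = 8600/183)
1/f(254, T(2, 12)) = 1/(8600/183) = 183/8600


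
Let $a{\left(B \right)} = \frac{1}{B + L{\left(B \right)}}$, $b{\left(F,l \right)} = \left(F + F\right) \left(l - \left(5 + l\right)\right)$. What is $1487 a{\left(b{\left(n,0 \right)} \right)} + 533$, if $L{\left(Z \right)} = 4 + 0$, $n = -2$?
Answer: $\frac{14279}{24} \approx 594.96$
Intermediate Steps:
$L{\left(Z \right)} = 4$
$b{\left(F,l \right)} = - 10 F$ ($b{\left(F,l \right)} = 2 F \left(-5\right) = - 10 F$)
$a{\left(B \right)} = \frac{1}{4 + B}$ ($a{\left(B \right)} = \frac{1}{B + 4} = \frac{1}{4 + B}$)
$1487 a{\left(b{\left(n,0 \right)} \right)} + 533 = \frac{1487}{4 - -20} + 533 = \frac{1487}{4 + 20} + 533 = \frac{1487}{24} + 533 = \frac{14279}{24}$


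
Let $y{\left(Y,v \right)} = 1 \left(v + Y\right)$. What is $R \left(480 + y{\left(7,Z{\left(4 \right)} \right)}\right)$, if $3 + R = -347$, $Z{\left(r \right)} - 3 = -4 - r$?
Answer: $-168700$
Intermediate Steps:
$Z{\left(r \right)} = -1 - r$ ($Z{\left(r \right)} = 3 - \left(4 + r\right) = -1 - r$)
$R = -350$ ($R = -3 - 347 = -350$)
$y{\left(Y,v \right)} = Y + v$ ($y{\left(Y,v \right)} = 1 \left(Y + v\right) = Y + v$)
$R \left(480 + y{\left(7,Z{\left(4 \right)} \right)}\right) = - 350 \left(480 + \left(7 - 5\right)\right) = - 350 \left(480 + 2\right) = \left(-350\right) 482 = -168700$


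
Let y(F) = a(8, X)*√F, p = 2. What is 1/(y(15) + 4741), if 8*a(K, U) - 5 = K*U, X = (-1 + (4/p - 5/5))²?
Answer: 303424/1438532809 - 40*√15/1438532809 ≈ 0.00021082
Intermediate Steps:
X = 0 (X = (-1 + (4/2 - 5/5))² = (-1 + (4*(½) - 5*⅕))² = (-1 + (2 - 1))² = (-1 + 1)² = 0² = 0)
a(K, U) = 5/8 + K*U/8 (a(K, U) = 5/8 + (K*U)/8 = 5/8 + K*U/8)
y(F) = 5*√F/8 (y(F) = (5/8 + (⅛)*8*0)*√F = (5/8 + 0)*√F = 5*√F/8)
1/(y(15) + 4741) = 1/(5*√15/8 + 4741) = 1/(4741 + 5*√15/8)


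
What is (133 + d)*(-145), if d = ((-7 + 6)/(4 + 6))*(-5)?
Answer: -38715/2 ≈ -19358.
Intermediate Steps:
d = 1/2 (d = -1/10*(-5) = 1/2 ≈ 0.50000)
(133 + d)*(-145) = (133 + 1/2)*(-145) = (267/2)*(-145) = -38715/2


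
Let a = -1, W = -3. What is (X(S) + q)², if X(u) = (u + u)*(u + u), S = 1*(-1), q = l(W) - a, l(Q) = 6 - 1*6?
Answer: 25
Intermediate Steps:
l(Q) = 0 (l(Q) = 6 - 6 = 0)
q = 1 (q = 0 - 1*(-1) = 0 + 1 = 1)
S = -1
X(u) = 4*u² (X(u) = (2*u)*(2*u) = 4*u²)
(X(S) + q)² = (4*(-1)² + 1)² = (4*1 + 1)² = (4 + 1)² = 5² = 25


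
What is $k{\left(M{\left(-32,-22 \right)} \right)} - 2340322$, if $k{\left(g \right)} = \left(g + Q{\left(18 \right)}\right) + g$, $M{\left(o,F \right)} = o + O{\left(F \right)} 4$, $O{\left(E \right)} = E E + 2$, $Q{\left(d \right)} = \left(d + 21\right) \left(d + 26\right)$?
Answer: $-2334782$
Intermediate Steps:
$Q{\left(d \right)} = \left(21 + d\right) \left(26 + d\right)$
$O{\left(E \right)} = 2 + E^{2}$ ($O{\left(E \right)} = E^{2} + 2 = 2 + E^{2}$)
$M{\left(o,F \right)} = 8 + o + 4 F^{2}$ ($M{\left(o,F \right)} = o + \left(2 + F^{2}\right) 4 = o + \left(8 + 4 F^{2}\right) = 8 + o + 4 F^{2}$)
$k{\left(g \right)} = 1716 + 2 g$ ($k{\left(g \right)} = \left(g + \left(546 + 18^{2} + 47 \cdot 18\right)\right) + g = \left(g + \left(546 + 324 + 846\right)\right) + g = \left(g + 1716\right) + g = \left(1716 + g\right) + g = 1716 + 2 g$)
$k{\left(M{\left(-32,-22 \right)} \right)} - 2340322 = \left(1716 + 2 \left(8 - 32 + 4 \left(-22\right)^{2}\right)\right) - 2340322 = \left(1716 + 2 \left(8 - 32 + 4 \cdot 484\right)\right) - 2340322 = \left(1716 + 2 \left(8 - 32 + 1936\right)\right) - 2340322 = \left(1716 + 2 \cdot 1912\right) - 2340322 = \left(1716 + 3824\right) - 2340322 = 5540 - 2340322 = -2334782$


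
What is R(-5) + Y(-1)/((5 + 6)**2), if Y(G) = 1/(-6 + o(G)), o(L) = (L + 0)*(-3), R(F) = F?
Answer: -1816/363 ≈ -5.0028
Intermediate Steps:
o(L) = -3*L (o(L) = L*(-3) = -3*L)
Y(G) = 1/(-6 - 3*G)
R(-5) + Y(-1)/((5 + 6)**2) = -5 + (-1/(6 + 3*(-1)))/((5 + 6)**2) = -5 + (-1/(6 - 3))/(11**2) = -5 - 1/3/121 = -5 - 1*1/3*(1/121) = -5 - 1/3*1/121 = -5 - 1/363 = -1816/363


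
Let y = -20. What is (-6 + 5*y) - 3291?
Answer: -3397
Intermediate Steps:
(-6 + 5*y) - 3291 = (-6 + 5*(-20)) - 3291 = (-6 - 100) - 3291 = -106 - 3291 = -3397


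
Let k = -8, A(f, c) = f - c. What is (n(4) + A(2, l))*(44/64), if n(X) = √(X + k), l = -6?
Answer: 11/2 + 11*I/8 ≈ 5.5 + 1.375*I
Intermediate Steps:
n(X) = √(-8 + X) (n(X) = √(X - 8) = √(-8 + X))
(n(4) + A(2, l))*(44/64) = (√(-8 + 4) + (2 - 1*(-6)))*(44/64) = (√(-4) + (2 + 6))*(44*(1/64)) = (2*I + 8)*(11/16) = (8 + 2*I)*(11/16) = 11/2 + 11*I/8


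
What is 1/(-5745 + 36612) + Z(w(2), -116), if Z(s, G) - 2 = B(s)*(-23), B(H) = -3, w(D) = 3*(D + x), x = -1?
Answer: 2191558/30867 ≈ 71.000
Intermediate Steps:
w(D) = -3 + 3*D (w(D) = 3*(D - 1) = 3*(-1 + D) = -3 + 3*D)
Z(s, G) = 71 (Z(s, G) = 2 - 3*(-23) = 2 + 69 = 71)
1/(-5745 + 36612) + Z(w(2), -116) = 1/(-5745 + 36612) + 71 = 1/30867 + 71 = 2191558/30867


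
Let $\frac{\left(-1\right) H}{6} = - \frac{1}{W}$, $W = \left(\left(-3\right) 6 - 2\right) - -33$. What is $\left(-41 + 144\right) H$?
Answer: $\frac{618}{13} \approx 47.538$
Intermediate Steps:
$W = 13$ ($W = \left(-18 - 2\right) + 33 = -20 + 33 = 13$)
$H = \frac{6}{13}$ ($H = - 6 \left(- \frac{1}{13}\right) = - 6 \left(\left(-1\right) \frac{1}{13}\right) = \left(-6\right) \left(- \frac{1}{13}\right) = \frac{6}{13} \approx 0.46154$)
$\left(-41 + 144\right) H = \left(-41 + 144\right) \frac{6}{13} = 103 \cdot \frac{6}{13} = \frac{618}{13}$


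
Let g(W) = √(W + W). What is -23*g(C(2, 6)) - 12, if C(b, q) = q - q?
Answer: -12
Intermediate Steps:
C(b, q) = 0
g(W) = √2*√W (g(W) = √(2*W) = √2*√W)
-23*g(C(2, 6)) - 12 = -23*√2*√0 - 12 = -23*√2*0 - 12 = -23*0 - 12 = 0 - 12 = -12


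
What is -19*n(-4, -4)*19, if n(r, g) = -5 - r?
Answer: 361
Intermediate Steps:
-19*n(-4, -4)*19 = -19*(-5 - 1*(-4))*19 = -19*(-5 + 4)*19 = -19*(-1)*19 = 19*19 = 361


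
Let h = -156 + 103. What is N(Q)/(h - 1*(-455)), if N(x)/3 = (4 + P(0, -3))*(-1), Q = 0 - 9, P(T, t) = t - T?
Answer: -1/134 ≈ -0.0074627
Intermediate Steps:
h = -53
Q = -9
N(x) = -3 (N(x) = 3*((4 + (-3 - 1*0))*(-1)) = 3*((4 + (-3 + 0))*(-1)) = 3*((4 - 3)*(-1)) = 3*(1*(-1)) = 3*(-1) = -3)
N(Q)/(h - 1*(-455)) = -3/(-53 - 1*(-455)) = -3/(-53 + 455) = -3/402 = -3*1/402 = -1/134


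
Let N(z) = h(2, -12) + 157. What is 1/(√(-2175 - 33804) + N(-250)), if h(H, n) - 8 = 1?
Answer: 166/63535 - I*√35979/63535 ≈ 0.0026127 - 0.0029855*I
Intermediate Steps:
h(H, n) = 9 (h(H, n) = 8 + 1 = 9)
N(z) = 166 (N(z) = 9 + 157 = 166)
1/(√(-2175 - 33804) + N(-250)) = 1/(√(-2175 - 33804) + 166) = 1/(√(-35979) + 166) = 1/(I*√35979 + 166) = 1/(166 + I*√35979)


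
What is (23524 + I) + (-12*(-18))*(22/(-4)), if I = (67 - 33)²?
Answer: 23492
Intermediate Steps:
I = 1156 (I = 34² = 1156)
(23524 + I) + (-12*(-18))*(22/(-4)) = (23524 + 1156) + (-12*(-18))*(22/(-4)) = 24680 + 216*(22*(-¼)) = 24680 + 216*(-11/2) = 24680 - 1188 = 23492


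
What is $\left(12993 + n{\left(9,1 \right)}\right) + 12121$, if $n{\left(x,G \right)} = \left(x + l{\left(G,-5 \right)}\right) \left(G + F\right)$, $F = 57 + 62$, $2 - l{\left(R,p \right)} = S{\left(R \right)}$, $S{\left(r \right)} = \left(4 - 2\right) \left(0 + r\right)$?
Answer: $26194$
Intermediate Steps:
$S{\left(r \right)} = 2 r$
$l{\left(R,p \right)} = 2 - 2 R$
$F = 119$
$n{\left(x,G \right)} = \left(119 + G\right) \left(2 + x - 2 G\right)$ ($n{\left(x,G \right)} = \left(x - \left(-2 + 2 G\right)\right) \left(G + 119\right) = \left(2 + x - 2 G\right) \left(119 + G\right) = \left(119 + G\right) \left(2 + x - 2 G\right)$)
$\left(12993 + n{\left(9,1 \right)}\right) + 12121 = \left(12993 + \left(238 - 236 - 2 \cdot 1^{2} + 119 \cdot 9 + 1 \cdot 9\right)\right) + 12121 = \left(12993 + \left(238 - 236 - 2 + 1071 + 9\right)\right) + 12121 = \left(12993 + 1080\right) + 12121 = 14073 + 12121 = 26194$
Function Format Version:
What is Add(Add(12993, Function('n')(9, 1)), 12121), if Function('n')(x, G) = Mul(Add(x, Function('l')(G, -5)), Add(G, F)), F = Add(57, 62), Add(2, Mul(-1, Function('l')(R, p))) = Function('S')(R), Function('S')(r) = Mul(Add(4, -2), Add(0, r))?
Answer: 26194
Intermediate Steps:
Function('S')(r) = Mul(2, r)
Function('l')(R, p) = Add(2, Mul(-2, R)) (Function('l')(R, p) = Add(2, Mul(-1, Mul(2, R))) = Add(2, Mul(-2, R)))
F = 119
Function('n')(x, G) = Mul(Add(119, G), Add(2, x, Mul(-2, G))) (Function('n')(x, G) = Mul(Add(x, Add(2, Mul(-2, G))), Add(G, 119)) = Mul(Add(2, x, Mul(-2, G)), Add(119, G)) = Mul(Add(119, G), Add(2, x, Mul(-2, G))))
Add(Add(12993, Function('n')(9, 1)), 12121) = Add(Add(12993, Add(238, Mul(-236, 1), Mul(-2, Pow(1, 2)), Mul(119, 9), Mul(1, 9))), 12121) = Add(Add(12993, Add(238, -236, Mul(-2, 1), 1071, 9)), 12121) = Add(Add(12993, Add(238, -236, -2, 1071, 9)), 12121) = Add(Add(12993, 1080), 12121) = Add(14073, 12121) = 26194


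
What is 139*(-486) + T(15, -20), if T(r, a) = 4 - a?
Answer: -67530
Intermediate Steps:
139*(-486) + T(15, -20) = 139*(-486) + (4 - 1*(-20)) = -67554 + (4 + 20) = -67554 + 24 = -67530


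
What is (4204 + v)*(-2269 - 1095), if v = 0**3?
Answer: -14142256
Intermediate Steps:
v = 0
(4204 + v)*(-2269 - 1095) = (4204 + 0)*(-2269 - 1095) = 4204*(-3364) = -14142256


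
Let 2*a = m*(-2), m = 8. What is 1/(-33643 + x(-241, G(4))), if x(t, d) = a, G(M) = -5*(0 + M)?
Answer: -1/33651 ≈ -2.9717e-5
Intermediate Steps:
a = -8 (a = (8*(-2))/2 = (½)*(-16) = -8)
G(M) = -5*M
x(t, d) = -8
1/(-33643 + x(-241, G(4))) = 1/(-33643 - 8) = 1/(-33651) = -1/33651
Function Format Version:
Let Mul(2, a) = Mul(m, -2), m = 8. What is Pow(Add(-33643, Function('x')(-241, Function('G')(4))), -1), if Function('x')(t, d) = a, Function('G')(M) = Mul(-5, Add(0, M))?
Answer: Rational(-1, 33651) ≈ -2.9717e-5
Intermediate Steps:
a = -8 (a = Mul(Rational(1, 2), Mul(8, -2)) = Mul(Rational(1, 2), -16) = -8)
Function('G')(M) = Mul(-5, M)
Function('x')(t, d) = -8
Pow(Add(-33643, Function('x')(-241, Function('G')(4))), -1) = Pow(Add(-33643, -8), -1) = Pow(-33651, -1) = Rational(-1, 33651)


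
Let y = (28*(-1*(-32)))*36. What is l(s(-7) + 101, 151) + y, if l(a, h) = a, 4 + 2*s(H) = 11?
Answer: 64721/2 ≈ 32361.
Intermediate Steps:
s(H) = 7/2 (s(H) = -2 + (½)*11 = -2 + 11/2 = 7/2)
y = 32256 (y = (28*32)*36 = 896*36 = 32256)
l(s(-7) + 101, 151) + y = (7/2 + 101) + 32256 = 209/2 + 32256 = 64721/2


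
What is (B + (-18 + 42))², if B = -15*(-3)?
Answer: 4761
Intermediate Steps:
B = 45
(B + (-18 + 42))² = (45 + (-18 + 42))² = (45 + 24)² = 69² = 4761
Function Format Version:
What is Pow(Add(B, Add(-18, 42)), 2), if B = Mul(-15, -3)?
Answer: 4761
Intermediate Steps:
B = 45
Pow(Add(B, Add(-18, 42)), 2) = Pow(Add(45, Add(-18, 42)), 2) = Pow(Add(45, 24), 2) = Pow(69, 2) = 4761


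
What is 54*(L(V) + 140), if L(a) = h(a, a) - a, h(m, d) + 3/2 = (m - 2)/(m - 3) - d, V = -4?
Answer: 55701/7 ≈ 7957.3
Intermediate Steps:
h(m, d) = -3/2 - d + (-2 + m)/(-3 + m) (h(m, d) = -3/2 + ((m - 2)/(m - 3) - d) = -3/2 + ((-2 + m)/(-3 + m) - d) = -3/2 + (-d + (-2 + m)/(-3 + m)) = -3/2 - d + (-2 + m)/(-3 + m))
L(a) = -a + (5 - 2*a² + 5*a)/(2*(-3 + a)) (L(a) = (5 - a + 6*a - 2*a*a)/(2*(-3 + a)) - a = (5 - a + 6*a - 2*a²)/(2*(-3 + a)) - a = (5 - 2*a² + 5*a)/(2*(-3 + a)) - a = -a + (5 - 2*a² + 5*a)/(2*(-3 + a)))
54*(L(V) + 140) = 54*((5 - 4*(-4)² + 11*(-4))/(2*(-3 - 4)) + 140) = 54*((½)*(5 - 4*16 - 44)/(-7) + 140) = 54*((½)*(-⅐)*(5 - 64 - 44) + 140) = 54*((½)*(-⅐)*(-103) + 140) = 54*(103/14 + 140) = 54*(2063/14) = 55701/7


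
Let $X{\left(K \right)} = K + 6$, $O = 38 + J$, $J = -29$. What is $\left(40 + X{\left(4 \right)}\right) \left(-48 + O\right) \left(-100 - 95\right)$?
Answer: $380250$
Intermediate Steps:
$O = 9$ ($O = 38 - 29 = 9$)
$X{\left(K \right)} = 6 + K$
$\left(40 + X{\left(4 \right)}\right) \left(-48 + O\right) \left(-100 - 95\right) = \left(40 + \left(6 + 4\right)\right) \left(-48 + 9\right) \left(-100 - 95\right) = \left(40 + 10\right) \left(-39\right) \left(-195\right) = 50 \left(-39\right) \left(-195\right) = \left(-1950\right) \left(-195\right) = 380250$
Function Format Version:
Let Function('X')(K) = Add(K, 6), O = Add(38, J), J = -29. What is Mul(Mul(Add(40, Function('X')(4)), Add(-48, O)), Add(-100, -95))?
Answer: 380250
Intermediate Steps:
O = 9 (O = Add(38, -29) = 9)
Function('X')(K) = Add(6, K)
Mul(Mul(Add(40, Function('X')(4)), Add(-48, O)), Add(-100, -95)) = Mul(Mul(Add(40, Add(6, 4)), Add(-48, 9)), Add(-100, -95)) = Mul(Mul(Add(40, 10), -39), -195) = Mul(Mul(50, -39), -195) = Mul(-1950, -195) = 380250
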